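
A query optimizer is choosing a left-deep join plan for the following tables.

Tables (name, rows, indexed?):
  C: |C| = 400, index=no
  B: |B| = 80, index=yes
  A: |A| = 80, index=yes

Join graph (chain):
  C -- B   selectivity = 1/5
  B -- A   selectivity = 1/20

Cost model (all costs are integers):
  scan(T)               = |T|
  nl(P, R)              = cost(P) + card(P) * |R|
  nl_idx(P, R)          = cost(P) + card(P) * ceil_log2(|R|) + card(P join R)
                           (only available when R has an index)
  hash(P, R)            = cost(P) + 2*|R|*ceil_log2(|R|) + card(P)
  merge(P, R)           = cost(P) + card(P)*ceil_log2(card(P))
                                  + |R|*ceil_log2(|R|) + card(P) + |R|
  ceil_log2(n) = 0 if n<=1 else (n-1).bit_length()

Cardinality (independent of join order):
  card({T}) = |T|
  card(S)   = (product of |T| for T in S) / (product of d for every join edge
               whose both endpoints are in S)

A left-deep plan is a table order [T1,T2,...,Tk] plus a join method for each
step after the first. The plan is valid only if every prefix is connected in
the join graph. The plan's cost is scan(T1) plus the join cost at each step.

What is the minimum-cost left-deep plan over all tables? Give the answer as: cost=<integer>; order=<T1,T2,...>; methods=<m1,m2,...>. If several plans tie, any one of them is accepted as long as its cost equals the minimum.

Selinger DP (subsets sized 1..n):
  {C}: scan cost=400, card=400
  {B}: scan cost=80, card=80
  {A}: scan cost=80, card=80
  {BC}: card=6400; try (B,hash)→1920, (C,merge)→4720, (B,merge)→5040, (C,hash)→7360, (B,nl_idx)→9600, (C,nl)→32080 …(+1); best=1920 via (B,hash)
  {AB}: card=320; try (B,nl_idx)→960, (A,nl_idx)→960, (B,hash)→1280, (A,hash)→1280, (B,merge)→1360, (A,merge)→1360 …(+2); best=960 via (B,nl_idx)
  {ABC}: card=25600; try (C,merge)→8160, (C,hash)→8480, (A,hash)→9440, (A,nl_idx)→72320, (A,merge)→92160, (C,nl)→128960 …(+1); best=8160 via (C,merge)

cost=8160; order=A,B,C; methods=nl_idx,merge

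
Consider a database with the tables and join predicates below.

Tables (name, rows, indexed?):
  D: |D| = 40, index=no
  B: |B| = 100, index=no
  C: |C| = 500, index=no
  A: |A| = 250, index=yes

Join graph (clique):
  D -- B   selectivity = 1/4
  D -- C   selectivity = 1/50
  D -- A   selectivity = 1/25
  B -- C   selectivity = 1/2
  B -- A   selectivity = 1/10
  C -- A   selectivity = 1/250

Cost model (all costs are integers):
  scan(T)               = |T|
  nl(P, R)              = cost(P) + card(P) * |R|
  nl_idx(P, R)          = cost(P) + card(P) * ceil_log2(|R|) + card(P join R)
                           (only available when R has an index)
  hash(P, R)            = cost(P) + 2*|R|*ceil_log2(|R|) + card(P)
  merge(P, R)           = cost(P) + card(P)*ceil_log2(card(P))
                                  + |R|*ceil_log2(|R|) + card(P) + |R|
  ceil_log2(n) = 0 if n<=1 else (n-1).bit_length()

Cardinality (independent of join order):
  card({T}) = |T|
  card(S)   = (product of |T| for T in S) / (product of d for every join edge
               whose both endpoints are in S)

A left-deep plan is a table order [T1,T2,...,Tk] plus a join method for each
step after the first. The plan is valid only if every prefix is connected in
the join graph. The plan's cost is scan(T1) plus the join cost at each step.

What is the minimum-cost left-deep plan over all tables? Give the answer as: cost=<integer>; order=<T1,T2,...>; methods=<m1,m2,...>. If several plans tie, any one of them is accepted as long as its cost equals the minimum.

Selinger DP (subsets sized 1..n):
  {D}: scan cost=40, card=40
  {B}: scan cost=100, card=100
  {C}: scan cost=500, card=500
  {A}: scan cost=250, card=250
  {BD}: card=1000; try (D,hash)→680, (B,merge)→1120, (D,merge)→1180, (B,hash)→1480, (B,nl)→4040, (D,nl)→4100; best=680 via (D,hash)
  {CD}: card=400; try (D,hash)→1480, (C,merge)→5320, (D,merge)→5780, (C,hash)→9080, (C,nl)→20040, (D,nl)→20500; best=1480 via (D,hash)
  {AD}: card=400; try (A,nl_idx)→760, (D,hash)→980, (A,merge)→2570, (D,merge)→2780, (A,hash)→4080, (A,nl)→10040 …(+1); best=760 via (A,nl_idx)
  {BC}: card=25000; try (B,hash)→2400, (C,merge)→5900, (B,merge)→6300, (C,hash)→9200, (C,nl)→50100, (B,nl)→50500; best=2400 via (B,hash)
  {AB}: card=2500; try (B,hash)→1900, (A,merge)→3150, (B,merge)→3300, (A,nl_idx)→3400, (A,hash)→4200, (A,nl)→25100 …(+1); best=1900 via (B,hash)
  {AC}: card=500; try (A,hash)→5000, (A,nl_idx)→5000, (C,merge)→7500, (A,merge)→7750, (C,hash)→9500, (C,nl)→125250 …(+1); best=5000 via (A,hash)
  {BCD}: card=5000; try (B,hash)→3280, (B,merge)→6280, (C,hash)→10680, (C,merge)→16680, (D,hash)→27880, (B,nl)→41480 …(+3); best=3280 via (B,hash)
  {ABD}: card=1000; try (B,hash)→2560, (D,hash)→4880, (B,merge)→5560, (A,hash)→5680, (A,nl_idx)→9680, (A,merge)→13930 …(+4); best=2560 via (B,hash)
  {ACD}: card=16; try (A,nl_idx)→4696, (A,hash)→5880, (D,hash)→5980, (A,merge)→7730, (C,merge)→9760, (C,hash)→10160 …(+4); best=4696 via (A,nl_idx)
  {ABC}: card=2500; try (B,hash)→6900, (B,merge)→10800, (C,hash)→13400, (A,hash)→31400, (C,merge)→39400, (B,nl)→55000 …(+4); best=6900 via (B,hash)
  {ABCD}: card=20; try (B,merge)→5576, (B,hash)→6112, (B,nl)→6296, (D,hash)→9880, (A,hash)→12280, (C,hash)→12560 …(+7); best=5576 via (B,merge)

cost=5576; order=C,D,A,B; methods=hash,nl_idx,merge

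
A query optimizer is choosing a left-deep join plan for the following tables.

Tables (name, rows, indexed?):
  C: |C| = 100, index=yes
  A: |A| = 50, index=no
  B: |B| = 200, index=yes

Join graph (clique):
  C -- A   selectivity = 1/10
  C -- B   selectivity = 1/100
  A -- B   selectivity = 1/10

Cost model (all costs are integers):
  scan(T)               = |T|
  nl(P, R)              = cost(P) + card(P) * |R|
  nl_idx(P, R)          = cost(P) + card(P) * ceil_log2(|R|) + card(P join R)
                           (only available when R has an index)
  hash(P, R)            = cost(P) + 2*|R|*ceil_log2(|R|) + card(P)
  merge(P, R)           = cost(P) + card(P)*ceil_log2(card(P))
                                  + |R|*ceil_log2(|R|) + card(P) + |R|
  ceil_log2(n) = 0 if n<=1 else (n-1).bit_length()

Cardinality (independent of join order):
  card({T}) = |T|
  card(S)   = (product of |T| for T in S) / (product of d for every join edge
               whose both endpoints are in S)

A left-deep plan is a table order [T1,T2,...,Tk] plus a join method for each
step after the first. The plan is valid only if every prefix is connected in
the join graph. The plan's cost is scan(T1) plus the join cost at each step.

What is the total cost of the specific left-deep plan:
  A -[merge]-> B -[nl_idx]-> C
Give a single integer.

step 1: scan A: cost=50, card=50
step 2: join B via merge
    card(P join B) = 50*200/(10) = 1000
    cost = 50 + 50*6 + 200*8 + 50 + 200 = 2200
step 3: join C via nl_idx
    card(P join C) = 1000*100/(10*100) = 100
    cost = 2200 + 1000*7 + 100 = 9300

9300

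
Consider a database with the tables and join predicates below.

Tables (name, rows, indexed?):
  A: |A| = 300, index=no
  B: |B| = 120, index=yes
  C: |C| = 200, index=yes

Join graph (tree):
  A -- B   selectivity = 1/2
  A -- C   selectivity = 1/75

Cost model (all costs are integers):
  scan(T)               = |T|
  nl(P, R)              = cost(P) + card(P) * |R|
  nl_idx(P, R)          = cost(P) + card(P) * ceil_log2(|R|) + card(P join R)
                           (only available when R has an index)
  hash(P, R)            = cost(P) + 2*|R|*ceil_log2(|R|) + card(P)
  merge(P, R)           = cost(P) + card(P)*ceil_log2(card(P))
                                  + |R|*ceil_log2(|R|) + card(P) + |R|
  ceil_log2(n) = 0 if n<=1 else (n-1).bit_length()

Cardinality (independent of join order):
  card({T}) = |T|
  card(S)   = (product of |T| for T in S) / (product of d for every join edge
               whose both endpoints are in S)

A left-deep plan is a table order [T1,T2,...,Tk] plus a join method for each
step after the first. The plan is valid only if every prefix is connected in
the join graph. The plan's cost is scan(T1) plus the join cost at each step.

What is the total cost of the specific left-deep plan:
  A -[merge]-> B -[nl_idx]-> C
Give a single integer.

step 1: scan A: cost=300, card=300
step 2: join B via merge
    card(P join B) = 300*120/(2) = 18000
    cost = 300 + 300*9 + 120*7 + 300 + 120 = 4260
step 3: join C via nl_idx
    card(P join C) = 18000*200/(75) = 48000
    cost = 4260 + 18000*8 + 48000 = 196260

196260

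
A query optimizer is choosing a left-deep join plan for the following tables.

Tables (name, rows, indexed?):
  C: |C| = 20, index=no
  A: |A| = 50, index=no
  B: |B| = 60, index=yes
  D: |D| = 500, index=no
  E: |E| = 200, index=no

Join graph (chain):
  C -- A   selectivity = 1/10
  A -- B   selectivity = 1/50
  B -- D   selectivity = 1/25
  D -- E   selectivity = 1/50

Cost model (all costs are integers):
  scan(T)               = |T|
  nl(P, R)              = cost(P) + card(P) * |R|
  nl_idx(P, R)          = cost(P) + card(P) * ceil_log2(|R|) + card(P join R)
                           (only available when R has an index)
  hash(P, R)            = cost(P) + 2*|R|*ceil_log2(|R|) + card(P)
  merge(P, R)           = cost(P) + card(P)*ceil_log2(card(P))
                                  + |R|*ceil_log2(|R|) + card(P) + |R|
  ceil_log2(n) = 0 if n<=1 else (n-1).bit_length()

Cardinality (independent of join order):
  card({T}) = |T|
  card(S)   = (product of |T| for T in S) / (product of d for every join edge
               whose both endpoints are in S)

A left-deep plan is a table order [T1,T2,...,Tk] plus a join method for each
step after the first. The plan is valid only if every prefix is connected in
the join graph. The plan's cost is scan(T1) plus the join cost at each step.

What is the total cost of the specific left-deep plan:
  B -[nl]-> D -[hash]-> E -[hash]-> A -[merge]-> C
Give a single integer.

107180

step 1: scan B: cost=60, card=60
step 2: join D via nl
    card(P join D) = 60*500/(25) = 1200
    cost = 60 + 60*500 = 30060
step 3: join E via hash
    card(P join E) = 1200*200/(50) = 4800
    cost = 30060 + 2*200*8 + 1200 = 34460
step 4: join A via hash
    card(P join A) = 4800*50/(50) = 4800
    cost = 34460 + 2*50*6 + 4800 = 39860
step 5: join C via merge
    card(P join C) = 4800*20/(10) = 9600
    cost = 39860 + 4800*13 + 20*5 + 4800 + 20 = 107180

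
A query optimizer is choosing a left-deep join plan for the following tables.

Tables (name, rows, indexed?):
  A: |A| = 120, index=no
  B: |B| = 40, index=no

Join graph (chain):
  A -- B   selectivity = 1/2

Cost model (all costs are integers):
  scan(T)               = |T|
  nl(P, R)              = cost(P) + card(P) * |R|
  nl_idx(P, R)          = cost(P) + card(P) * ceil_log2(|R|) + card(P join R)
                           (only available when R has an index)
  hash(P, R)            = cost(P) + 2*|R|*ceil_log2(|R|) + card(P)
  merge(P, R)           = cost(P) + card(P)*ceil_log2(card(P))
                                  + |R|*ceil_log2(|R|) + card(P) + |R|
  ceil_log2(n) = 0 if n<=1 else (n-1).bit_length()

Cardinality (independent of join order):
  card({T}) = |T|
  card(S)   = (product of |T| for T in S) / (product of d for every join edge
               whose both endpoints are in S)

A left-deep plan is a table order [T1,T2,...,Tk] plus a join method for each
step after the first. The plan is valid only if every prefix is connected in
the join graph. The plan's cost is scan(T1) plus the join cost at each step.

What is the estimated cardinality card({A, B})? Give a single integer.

Tables in S: A(120), B(40)
Edges inside S: A-B(d=2)
numerator = 120 * 40 = 4800
denominator = 2 = 2
card(S) = 4800 / 2 = 2400

2400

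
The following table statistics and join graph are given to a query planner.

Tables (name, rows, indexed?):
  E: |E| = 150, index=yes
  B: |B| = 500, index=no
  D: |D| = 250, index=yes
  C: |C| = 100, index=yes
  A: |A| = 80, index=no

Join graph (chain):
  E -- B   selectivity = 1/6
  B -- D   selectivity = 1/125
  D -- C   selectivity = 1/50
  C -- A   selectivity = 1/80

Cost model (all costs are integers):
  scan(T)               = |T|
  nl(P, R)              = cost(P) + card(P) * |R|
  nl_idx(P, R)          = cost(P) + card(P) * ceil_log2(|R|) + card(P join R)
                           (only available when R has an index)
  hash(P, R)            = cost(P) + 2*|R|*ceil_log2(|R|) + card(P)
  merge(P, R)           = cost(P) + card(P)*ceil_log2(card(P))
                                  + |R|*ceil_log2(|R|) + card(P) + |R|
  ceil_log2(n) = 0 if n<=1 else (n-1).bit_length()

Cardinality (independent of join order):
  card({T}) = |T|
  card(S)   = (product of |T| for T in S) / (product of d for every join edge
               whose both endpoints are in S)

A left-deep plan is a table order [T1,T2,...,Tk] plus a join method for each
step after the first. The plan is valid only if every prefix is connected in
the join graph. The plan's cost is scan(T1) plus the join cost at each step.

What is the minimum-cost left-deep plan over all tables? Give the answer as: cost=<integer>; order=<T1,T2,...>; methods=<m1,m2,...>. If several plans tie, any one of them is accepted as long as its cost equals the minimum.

cost=14920; order=B,D,C,A,E; methods=hash,hash,hash,hash

Selinger DP (subsets sized 1..n):
  {E}: scan cost=150, card=150
  {B}: scan cost=500, card=500
  {D}: scan cost=250, card=250
  {C}: scan cost=100, card=100
  {A}: scan cost=80, card=80
  {BE}: card=12500; try (E,hash)→3400, (B,merge)→6500, (E,merge)→6850, (B,hash)→9300, (E,nl_idx)→17000, (B,nl)→75150 …(+1); best=3400 via (E,hash)
  {BD}: card=1000; try (D,hash)→5000, (D,nl_idx)→5500, (B,merge)→7500, (D,merge)→7750, (B,hash)→9500, (B,nl)→125250 …(+1); best=5000 via (D,hash)
  {CD}: card=500; try (D,nl_idx)→1400, (C,hash)→1900, (C,nl_idx)→2500, (D,merge)→3150, (C,merge)→3300, (D,hash)→4200 …(+2); best=1400 via (D,nl_idx)
  {AC}: card=100; try (C,nl_idx)→740, (A,hash)→1320, (C,merge)→1520, (A,merge)→1540, (C,hash)→1560, (C,nl)→8080 …(+1); best=740 via (C,nl_idx)
  {BDE}: card=25000; try (E,hash)→8400, (E,merge)→17350, (D,hash)→19900, (E,nl_idx)→38000, (D,nl_idx)→128400, (E,nl)→155000 …(+2); best=8400 via (E,hash)
  {BCD}: card=2000; try (C,hash)→7400, (B,hash)→10900, (B,merge)→11400, (C,nl_idx)→14000, (C,merge)→16800, (C,nl)→105000 …(+1); best=7400 via (C,hash)
  {ACD}: card=500; try (D,nl_idx)→2040, (A,hash)→3020, (D,merge)→3790, (D,hash)→4840, (A,merge)→7040, (D,nl)→25740 …(+1); best=2040 via (D,nl_idx)
  {BCDE}: card=50000; try (E,hash)→11800, (E,merge)→32750, (C,hash)→34800, (E,nl_idx)→73400, (C,nl_idx)→233400, (E,nl)→307400 …(+2); best=11800 via (E,hash)
  {ABCD}: card=2000; try (A,hash)→10520, (B,hash)→11540, (B,merge)→12040, (A,merge)→32040, (A,nl)→167400, (B,nl)→252040; best=10520 via (A,hash)
  {ABCDE}: card=50000; try (E,hash)→14920, (E,merge)→35870, (A,hash)→62920, (E,nl_idx)→76520, (E,nl)→310520, (A,merge)→862440 …(+1); best=14920 via (E,hash)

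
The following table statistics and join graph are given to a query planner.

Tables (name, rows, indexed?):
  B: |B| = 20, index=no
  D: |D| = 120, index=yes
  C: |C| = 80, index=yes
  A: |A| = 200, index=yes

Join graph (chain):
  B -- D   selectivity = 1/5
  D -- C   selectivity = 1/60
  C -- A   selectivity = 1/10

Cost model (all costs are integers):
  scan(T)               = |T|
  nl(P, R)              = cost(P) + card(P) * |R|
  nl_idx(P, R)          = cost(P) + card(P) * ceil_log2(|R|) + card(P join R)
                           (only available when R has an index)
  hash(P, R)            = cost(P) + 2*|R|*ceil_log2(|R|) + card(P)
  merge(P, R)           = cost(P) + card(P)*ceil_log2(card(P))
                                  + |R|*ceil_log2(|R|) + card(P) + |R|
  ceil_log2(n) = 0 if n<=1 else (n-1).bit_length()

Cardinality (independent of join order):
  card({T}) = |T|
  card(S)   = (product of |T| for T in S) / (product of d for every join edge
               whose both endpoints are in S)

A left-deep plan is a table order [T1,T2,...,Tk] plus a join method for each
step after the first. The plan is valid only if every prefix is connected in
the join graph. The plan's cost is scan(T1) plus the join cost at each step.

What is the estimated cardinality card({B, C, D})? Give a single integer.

640

Tables in S: B(20), C(80), D(120)
Edges inside S: B-D(d=5), D-C(d=60)
numerator = 20 * 80 * 120 = 192000
denominator = 5 * 60 = 300
card(S) = 192000 / 300 = 640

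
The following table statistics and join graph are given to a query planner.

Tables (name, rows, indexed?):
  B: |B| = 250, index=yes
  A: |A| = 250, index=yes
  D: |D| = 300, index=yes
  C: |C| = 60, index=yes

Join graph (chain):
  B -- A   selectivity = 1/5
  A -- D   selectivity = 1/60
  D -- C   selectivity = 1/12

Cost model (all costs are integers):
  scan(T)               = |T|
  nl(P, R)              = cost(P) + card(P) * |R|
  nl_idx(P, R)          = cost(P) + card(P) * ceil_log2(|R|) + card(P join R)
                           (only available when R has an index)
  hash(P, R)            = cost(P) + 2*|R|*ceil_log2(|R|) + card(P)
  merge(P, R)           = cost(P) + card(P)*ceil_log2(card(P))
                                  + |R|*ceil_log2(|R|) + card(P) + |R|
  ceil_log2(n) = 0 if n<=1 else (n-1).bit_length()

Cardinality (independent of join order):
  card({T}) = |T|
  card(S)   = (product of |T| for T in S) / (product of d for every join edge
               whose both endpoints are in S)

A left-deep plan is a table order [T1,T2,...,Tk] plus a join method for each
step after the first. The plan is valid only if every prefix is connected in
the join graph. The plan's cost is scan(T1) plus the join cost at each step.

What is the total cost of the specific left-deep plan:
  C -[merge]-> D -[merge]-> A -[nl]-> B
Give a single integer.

step 1: scan C: cost=60, card=60
step 2: join D via merge
    card(P join D) = 60*300/(12) = 1500
    cost = 60 + 60*6 + 300*9 + 60 + 300 = 3480
step 3: join A via merge
    card(P join A) = 1500*250/(60) = 6250
    cost = 3480 + 1500*11 + 250*8 + 1500 + 250 = 23730
step 4: join B via nl
    card(P join B) = 6250*250/(5) = 312500
    cost = 23730 + 6250*250 = 1586230

1586230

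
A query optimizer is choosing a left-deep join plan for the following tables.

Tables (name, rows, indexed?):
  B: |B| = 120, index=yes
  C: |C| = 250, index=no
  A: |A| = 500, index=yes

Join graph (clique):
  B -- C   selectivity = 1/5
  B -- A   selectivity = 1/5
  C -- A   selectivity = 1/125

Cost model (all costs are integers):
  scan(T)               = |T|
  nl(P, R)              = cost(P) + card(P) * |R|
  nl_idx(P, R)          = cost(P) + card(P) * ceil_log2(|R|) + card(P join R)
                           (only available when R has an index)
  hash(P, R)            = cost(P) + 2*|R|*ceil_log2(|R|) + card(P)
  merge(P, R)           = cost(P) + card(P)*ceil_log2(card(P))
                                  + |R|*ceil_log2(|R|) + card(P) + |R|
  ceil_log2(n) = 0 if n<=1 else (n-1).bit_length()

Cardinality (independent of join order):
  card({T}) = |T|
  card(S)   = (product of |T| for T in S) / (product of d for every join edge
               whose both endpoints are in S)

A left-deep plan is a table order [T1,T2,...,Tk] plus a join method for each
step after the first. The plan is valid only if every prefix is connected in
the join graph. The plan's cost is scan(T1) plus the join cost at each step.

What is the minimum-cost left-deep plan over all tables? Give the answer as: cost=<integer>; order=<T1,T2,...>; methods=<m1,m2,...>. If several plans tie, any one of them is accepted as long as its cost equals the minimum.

cost=6180; order=C,A,B; methods=nl_idx,hash

Selinger DP (subsets sized 1..n):
  {B}: scan cost=120, card=120
  {C}: scan cost=250, card=250
  {A}: scan cost=500, card=500
  {BC}: card=6000; try (B,hash)→2180, (C,merge)→3330, (B,merge)→3460, (C,hash)→4240, (B,nl_idx)→8000, (C,nl)→30120 …(+1); best=2180 via (B,hash)
  {AB}: card=12000; try (B,hash)→2680, (A,merge)→6080, (B,merge)→6460, (A,hash)→9240, (A,nl_idx)→13200, (B,nl_idx)→16000 …(+2); best=2680 via (B,hash)
  {AC}: card=1000; try (A,nl_idx)→3500, (C,hash)→5000, (A,merge)→7500, (C,merge)→7750, (A,hash)→9500, (A,nl)→125250 …(+1); best=3500 via (A,nl_idx)
  {ABC}: card=4800; try (B,hash)→6180, (B,nl_idx)→15300, (B,merge)→15460, (A,hash)→17180, (C,hash)→18680, (A,nl_idx)→60980 …(+5); best=6180 via (B,hash)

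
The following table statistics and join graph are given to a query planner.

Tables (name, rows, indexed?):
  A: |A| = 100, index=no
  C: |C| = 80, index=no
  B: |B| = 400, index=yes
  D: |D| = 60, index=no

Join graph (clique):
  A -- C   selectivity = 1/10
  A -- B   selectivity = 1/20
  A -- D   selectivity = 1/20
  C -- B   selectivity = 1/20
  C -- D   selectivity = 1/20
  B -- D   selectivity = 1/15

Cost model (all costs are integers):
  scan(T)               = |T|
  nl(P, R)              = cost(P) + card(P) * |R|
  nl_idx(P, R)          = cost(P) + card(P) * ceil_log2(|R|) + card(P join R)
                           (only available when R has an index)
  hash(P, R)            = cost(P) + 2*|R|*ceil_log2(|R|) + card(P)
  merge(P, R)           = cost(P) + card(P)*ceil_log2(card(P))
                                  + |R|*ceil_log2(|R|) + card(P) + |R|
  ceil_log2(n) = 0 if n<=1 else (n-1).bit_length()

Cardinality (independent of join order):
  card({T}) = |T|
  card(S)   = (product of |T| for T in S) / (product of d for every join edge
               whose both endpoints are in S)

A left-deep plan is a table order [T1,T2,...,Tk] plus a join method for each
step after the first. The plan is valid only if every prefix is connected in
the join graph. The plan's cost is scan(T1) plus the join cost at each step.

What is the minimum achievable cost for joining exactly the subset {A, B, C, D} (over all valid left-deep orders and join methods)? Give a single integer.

3428

Selinger DP over subsets of {A,B,C,D}:
  {A}: scan cost=100, card=100
  {C}: scan cost=80, card=80
  {B}: scan cost=400, card=400
  {D}: scan cost=60, card=60
  {AC}: card=800; try (C,hash)→1320, (A,merge)→1520, (C,merge)→1540, (A,hash)→1560, (A,nl)→8080, (C,nl)→8100; best=1320 via (C,hash)
  {AB}: card=2000; try (A,hash)→2200, (B,nl_idx)→3000, (B,merge)→4900, (A,merge)→5200, (B,hash)→7400, (B,nl)→40100 …(+1); best=2200 via (A,hash)
  {AD}: card=300; try (D,hash)→920, (A,merge)→1280, (D,merge)→1320, (A,hash)→1520, (A,nl)→6060, (D,nl)→6100; best=920 via (D,hash)
  {BC}: card=1600; try (C,hash)→1920, (B,nl_idx)→2400, (B,merge)→4720, (C,merge)→5040, (B,hash)→7360, (B,nl)→32080 …(+1); best=1920 via (C,hash)
  {CD}: card=240; try (D,hash)→880, (C,merge)→1120, (D,merge)→1140, (C,hash)→1240, (C,nl)→4860, (D,nl)→4880; best=880 via (D,hash)
  {BD}: card=1600; try (D,hash)→1520, (B,nl_idx)→2200, (B,merge)→4480, (D,merge)→4820, (B,hash)→7320, (B,nl)→24060 …(+1); best=1520 via (D,hash)
  {ABC}: card=800; try (A,hash)→4920, (C,hash)→5320, (B,hash)→9320, (B,nl_idx)→9320, (B,merge)→14120, (A,merge)→21920 …(+4); best=4920 via (A,hash)
  {ACD}: card=120; try (C,hash)→2340, (A,hash)→2520, (D,hash)→2840, (A,merge)→3840, (C,merge)→4560, (D,merge)→10540 …(+3); best=2340 via (C,hash)
  {ABD}: card=400; try (B,nl_idx)→4020, (A,hash)→4520, (D,hash)→4920, (B,merge)→7920, (B,hash)→8420, (A,merge)→21520 …(+4); best=4020 via (B,nl_idx)
  {BCD}: card=320; try (B,nl_idx)→3360, (D,hash)→4240, (C,hash)→4240, (B,merge)→7040, (B,hash)→8320, (C,merge)→21360 …(+4); best=3360 via (B,nl_idx)
  {ABCD}: card=8; try (B,nl_idx)→3428, (A,hash)→5080, (C,hash)→5540, (D,hash)→6440, (B,merge)→7300, (A,merge)→7360 …(+7); best=3428 via (B,nl_idx)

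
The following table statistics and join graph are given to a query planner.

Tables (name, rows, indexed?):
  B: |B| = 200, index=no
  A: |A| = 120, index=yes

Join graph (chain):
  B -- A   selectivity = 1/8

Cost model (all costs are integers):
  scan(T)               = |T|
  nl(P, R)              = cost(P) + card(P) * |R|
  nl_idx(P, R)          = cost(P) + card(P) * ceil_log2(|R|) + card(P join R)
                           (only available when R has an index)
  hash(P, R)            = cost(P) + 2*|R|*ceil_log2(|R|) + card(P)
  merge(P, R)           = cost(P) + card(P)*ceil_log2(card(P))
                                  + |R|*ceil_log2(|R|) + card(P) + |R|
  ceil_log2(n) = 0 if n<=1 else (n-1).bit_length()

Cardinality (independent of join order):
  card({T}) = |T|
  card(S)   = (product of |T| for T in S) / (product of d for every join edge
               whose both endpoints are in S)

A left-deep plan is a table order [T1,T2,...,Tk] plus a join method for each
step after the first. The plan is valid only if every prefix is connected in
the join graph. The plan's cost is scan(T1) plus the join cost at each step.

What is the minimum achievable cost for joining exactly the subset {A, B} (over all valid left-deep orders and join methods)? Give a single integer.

Selinger DP over subsets of {A,B}:
  {B}: scan cost=200, card=200
  {A}: scan cost=120, card=120
  {AB}: card=3000; try (A,hash)→2080, (B,merge)→2880, (A,merge)→2960, (B,hash)→3440, (A,nl_idx)→4600, (B,nl)→24120 …(+1); best=2080 via (A,hash)

2080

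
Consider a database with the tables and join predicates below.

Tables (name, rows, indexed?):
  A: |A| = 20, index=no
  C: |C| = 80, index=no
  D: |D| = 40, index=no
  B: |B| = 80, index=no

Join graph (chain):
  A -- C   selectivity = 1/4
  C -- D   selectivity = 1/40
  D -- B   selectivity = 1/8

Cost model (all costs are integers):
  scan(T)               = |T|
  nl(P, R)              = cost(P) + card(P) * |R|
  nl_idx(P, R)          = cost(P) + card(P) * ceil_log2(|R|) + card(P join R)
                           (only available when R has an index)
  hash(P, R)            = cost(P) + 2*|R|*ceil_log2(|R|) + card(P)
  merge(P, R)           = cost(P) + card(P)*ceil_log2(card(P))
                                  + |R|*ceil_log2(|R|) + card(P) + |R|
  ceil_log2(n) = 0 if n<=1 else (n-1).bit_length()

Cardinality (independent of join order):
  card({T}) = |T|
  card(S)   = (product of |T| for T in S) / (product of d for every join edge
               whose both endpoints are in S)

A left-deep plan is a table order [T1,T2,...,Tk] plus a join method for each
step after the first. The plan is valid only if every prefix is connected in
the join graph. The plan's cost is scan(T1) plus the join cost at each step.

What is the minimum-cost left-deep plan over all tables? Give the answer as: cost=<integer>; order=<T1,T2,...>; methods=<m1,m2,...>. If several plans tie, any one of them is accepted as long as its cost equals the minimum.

cost=2440; order=C,D,A,B; methods=hash,hash,hash

Selinger DP (subsets sized 1..n):
  {A}: scan cost=20, card=20
  {C}: scan cost=80, card=80
  {D}: scan cost=40, card=40
  {B}: scan cost=80, card=80
  {AC}: card=400; try (A,hash)→360, (C,merge)→780, (A,merge)→840, (C,hash)→1160, (C,nl)→1620, (A,nl)→1680; best=360 via (A,hash)
  {CD}: card=80; try (D,hash)→640, (C,merge)→960, (D,merge)→1000, (C,hash)→1200, (C,nl)→3240, (D,nl)→3280; best=640 via (D,hash)
  {BD}: card=400; try (D,hash)→640, (B,merge)→960, (D,merge)→1000, (B,hash)→1200, (B,nl)→3240, (D,nl)→3280; best=640 via (D,hash)
  {ACD}: card=400; try (A,hash)→920, (D,hash)→1240, (A,merge)→1400, (A,nl)→2240, (D,merge)→4640, (D,nl)→16360; best=920 via (A,hash)
  {BCD}: card=800; try (B,hash)→1840, (B,merge)→1920, (C,hash)→2160, (C,merge)→5280, (B,nl)→7040, (C,nl)→32640; best=1840 via (B,hash)
  {ABCD}: card=4000; try (B,hash)→2440, (A,hash)→2840, (B,merge)→5560, (A,merge)→10760, (A,nl)→17840, (B,nl)→32920; best=2440 via (B,hash)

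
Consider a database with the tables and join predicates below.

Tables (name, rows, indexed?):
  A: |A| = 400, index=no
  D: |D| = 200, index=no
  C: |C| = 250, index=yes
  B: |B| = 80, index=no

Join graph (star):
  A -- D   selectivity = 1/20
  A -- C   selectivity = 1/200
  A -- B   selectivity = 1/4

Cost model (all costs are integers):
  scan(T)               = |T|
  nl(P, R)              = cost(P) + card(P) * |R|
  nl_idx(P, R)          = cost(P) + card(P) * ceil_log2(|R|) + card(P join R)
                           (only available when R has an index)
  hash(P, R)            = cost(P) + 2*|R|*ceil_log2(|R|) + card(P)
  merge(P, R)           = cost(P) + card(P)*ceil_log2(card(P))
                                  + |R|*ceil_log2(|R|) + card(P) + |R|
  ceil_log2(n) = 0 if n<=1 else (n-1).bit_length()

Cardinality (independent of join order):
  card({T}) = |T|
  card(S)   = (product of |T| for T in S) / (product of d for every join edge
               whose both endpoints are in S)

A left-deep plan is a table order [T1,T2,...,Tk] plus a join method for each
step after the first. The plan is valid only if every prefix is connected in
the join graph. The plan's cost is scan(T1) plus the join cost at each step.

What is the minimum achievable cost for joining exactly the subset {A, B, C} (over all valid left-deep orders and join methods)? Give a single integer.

Selinger DP over subsets of {A,B,C}:
  {A}: scan cost=400, card=400
  {C}: scan cost=250, card=250
  {B}: scan cost=80, card=80
  {AC}: card=500; try (C,nl_idx)→4100, (C,hash)→4800, (A,merge)→6500, (C,merge)→6650, (A,hash)→7700, (A,nl)→100250 …(+1); best=4100 via (C,nl_idx)
  {AB}: card=8000; try (B,hash)→1920, (A,merge)→4720, (B,merge)→5040, (A,hash)→7360, (A,nl)→32080, (B,nl)→32400; best=1920 via (B,hash)
  {ABC}: card=10000; try (B,hash)→5720, (B,merge)→9740, (C,hash)→13920, (B,nl)→44100, (C,nl_idx)→75920, (C,merge)→116170 …(+1); best=5720 via (B,hash)

5720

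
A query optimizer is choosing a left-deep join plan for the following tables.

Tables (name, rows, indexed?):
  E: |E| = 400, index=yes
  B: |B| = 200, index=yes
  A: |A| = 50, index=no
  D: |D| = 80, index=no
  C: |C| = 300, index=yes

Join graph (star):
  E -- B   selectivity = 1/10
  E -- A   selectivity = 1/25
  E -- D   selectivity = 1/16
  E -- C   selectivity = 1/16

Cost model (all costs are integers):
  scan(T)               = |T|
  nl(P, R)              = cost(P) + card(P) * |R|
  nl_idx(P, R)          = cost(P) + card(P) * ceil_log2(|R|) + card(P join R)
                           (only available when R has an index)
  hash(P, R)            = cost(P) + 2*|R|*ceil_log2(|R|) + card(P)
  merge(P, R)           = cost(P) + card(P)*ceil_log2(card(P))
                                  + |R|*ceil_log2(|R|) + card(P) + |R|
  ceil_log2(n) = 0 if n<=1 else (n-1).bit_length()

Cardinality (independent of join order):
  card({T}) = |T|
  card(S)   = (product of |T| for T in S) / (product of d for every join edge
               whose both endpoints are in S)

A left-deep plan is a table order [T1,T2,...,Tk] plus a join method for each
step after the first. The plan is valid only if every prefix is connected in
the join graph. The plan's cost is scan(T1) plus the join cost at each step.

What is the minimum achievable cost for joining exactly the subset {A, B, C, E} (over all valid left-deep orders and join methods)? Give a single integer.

25700

Selinger DP over subsets of {A,B,C,E}:
  {E}: scan cost=400, card=400
  {B}: scan cost=200, card=200
  {A}: scan cost=50, card=50
  {C}: scan cost=300, card=300
  {BE}: card=8000; try (B,hash)→4000, (E,merge)→6000, (B,merge)→6200, (E,hash)→7600, (E,nl_idx)→10000, (B,nl_idx)→11600 …(+2); best=4000 via (B,hash)
  {AE}: card=800; try (E,nl_idx)→1300, (A,hash)→1400, (E,merge)→4400, (A,merge)→4750, (E,hash)→7300, (E,nl)→20050 …(+1); best=1300 via (E,nl_idx)
  {CE}: card=7500; try (C,hash)→6200, (E,merge)→7300, (C,merge)→7400, (E,hash)→7800, (E,nl_idx)→10500, (C,nl_idx)→11500 …(+2); best=6200 via (C,hash)
  {ABE}: card=16000; try (B,hash)→5300, (B,merge)→11900, (A,hash)→12600, (B,nl_idx)→23700, (A,merge)→116350, (B,nl)→161300 …(+1); best=5300 via (B,hash)
  {BCE}: card=150000; try (B,hash)→16900, (C,hash)→17400, (B,merge)→113000, (C,merge)→119000, (B,nl_idx)→216200, (C,nl_idx)→226000 …(+2); best=16900 via (B,hash)
  {ACE}: card=15000; try (C,hash)→7500, (C,merge)→13100, (A,hash)→14300, (C,nl_idx)→23500, (A,merge)→111550, (C,nl)→241300 …(+1); best=7500 via (C,hash)
  {ABCE}: card=300000; try (B,hash)→25700, (C,hash)→26700, (A,hash)→167500, (B,merge)→234300, (C,merge)→248300, (B,nl_idx)→427500 …(+5); best=25700 via (B,hash)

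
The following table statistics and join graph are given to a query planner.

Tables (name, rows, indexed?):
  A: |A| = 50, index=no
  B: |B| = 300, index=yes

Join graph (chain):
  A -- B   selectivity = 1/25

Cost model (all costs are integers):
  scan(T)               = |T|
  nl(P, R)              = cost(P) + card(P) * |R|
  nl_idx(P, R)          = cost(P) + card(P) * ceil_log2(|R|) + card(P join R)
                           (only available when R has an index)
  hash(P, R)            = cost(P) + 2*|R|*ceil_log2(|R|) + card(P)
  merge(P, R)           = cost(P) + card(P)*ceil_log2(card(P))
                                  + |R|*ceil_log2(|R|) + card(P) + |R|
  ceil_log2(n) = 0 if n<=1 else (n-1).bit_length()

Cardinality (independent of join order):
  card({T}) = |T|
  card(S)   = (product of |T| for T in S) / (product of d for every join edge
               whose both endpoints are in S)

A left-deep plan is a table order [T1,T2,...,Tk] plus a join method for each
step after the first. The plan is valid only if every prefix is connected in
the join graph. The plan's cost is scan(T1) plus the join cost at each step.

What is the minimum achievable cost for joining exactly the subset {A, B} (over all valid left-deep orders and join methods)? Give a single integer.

1100

Selinger DP over subsets of {A,B}:
  {A}: scan cost=50, card=50
  {B}: scan cost=300, card=300
  {AB}: card=600; try (B,nl_idx)→1100, (A,hash)→1200, (B,merge)→3400, (A,merge)→3650, (B,hash)→5500, (B,nl)→15050 …(+1); best=1100 via (B,nl_idx)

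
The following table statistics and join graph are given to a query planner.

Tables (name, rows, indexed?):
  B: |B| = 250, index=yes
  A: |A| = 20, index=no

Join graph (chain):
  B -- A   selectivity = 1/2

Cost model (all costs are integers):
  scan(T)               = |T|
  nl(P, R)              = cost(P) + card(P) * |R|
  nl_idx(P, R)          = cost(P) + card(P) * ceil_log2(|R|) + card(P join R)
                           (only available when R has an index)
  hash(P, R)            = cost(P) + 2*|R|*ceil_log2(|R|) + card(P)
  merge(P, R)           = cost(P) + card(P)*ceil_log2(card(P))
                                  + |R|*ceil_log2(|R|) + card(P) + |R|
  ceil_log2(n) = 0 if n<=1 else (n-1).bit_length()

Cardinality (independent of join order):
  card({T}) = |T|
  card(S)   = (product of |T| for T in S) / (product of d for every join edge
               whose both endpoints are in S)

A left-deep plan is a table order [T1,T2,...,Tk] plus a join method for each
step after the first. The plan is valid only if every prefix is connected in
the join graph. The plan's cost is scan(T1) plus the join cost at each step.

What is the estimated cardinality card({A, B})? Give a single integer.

2500

Tables in S: A(20), B(250)
Edges inside S: B-A(d=2)
numerator = 20 * 250 = 5000
denominator = 2 = 2
card(S) = 5000 / 2 = 2500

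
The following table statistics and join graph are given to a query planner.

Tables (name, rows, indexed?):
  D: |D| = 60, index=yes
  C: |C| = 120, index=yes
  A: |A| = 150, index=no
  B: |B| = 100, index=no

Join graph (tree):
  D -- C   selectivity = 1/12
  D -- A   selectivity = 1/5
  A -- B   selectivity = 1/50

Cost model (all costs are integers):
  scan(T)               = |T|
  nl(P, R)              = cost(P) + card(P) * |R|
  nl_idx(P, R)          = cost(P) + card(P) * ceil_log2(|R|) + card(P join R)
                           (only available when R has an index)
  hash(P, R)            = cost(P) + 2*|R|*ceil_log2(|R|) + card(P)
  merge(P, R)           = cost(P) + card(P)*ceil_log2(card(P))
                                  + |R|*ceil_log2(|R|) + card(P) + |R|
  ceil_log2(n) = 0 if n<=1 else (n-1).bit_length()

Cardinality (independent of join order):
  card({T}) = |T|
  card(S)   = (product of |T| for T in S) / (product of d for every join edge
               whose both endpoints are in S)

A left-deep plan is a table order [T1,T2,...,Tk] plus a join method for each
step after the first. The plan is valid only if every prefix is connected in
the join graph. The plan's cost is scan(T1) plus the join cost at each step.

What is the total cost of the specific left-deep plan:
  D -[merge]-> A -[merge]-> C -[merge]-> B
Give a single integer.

313190

step 1: scan D: cost=60, card=60
step 2: join A via merge
    card(P join A) = 60*150/(5) = 1800
    cost = 60 + 60*6 + 150*8 + 60 + 150 = 1830
step 3: join C via merge
    card(P join C) = 1800*120/(12) = 18000
    cost = 1830 + 1800*11 + 120*7 + 1800 + 120 = 24390
step 4: join B via merge
    card(P join B) = 18000*100/(50) = 36000
    cost = 24390 + 18000*15 + 100*7 + 18000 + 100 = 313190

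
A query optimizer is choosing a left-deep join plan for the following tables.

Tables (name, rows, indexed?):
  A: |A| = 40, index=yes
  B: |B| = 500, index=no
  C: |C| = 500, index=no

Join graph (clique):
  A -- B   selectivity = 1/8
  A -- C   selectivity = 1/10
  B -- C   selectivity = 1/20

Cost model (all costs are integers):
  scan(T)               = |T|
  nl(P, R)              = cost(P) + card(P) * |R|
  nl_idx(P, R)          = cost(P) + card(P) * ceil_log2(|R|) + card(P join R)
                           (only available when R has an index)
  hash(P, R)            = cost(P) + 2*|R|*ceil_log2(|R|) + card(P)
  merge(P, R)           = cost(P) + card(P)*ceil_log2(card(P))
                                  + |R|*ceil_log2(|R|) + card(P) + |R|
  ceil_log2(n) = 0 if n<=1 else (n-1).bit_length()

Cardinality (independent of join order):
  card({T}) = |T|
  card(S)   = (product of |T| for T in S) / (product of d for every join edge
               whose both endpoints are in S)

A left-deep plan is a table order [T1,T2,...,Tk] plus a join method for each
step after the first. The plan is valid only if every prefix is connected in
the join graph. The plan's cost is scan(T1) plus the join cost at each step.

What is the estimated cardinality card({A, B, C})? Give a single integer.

6250

Tables in S: A(40), B(500), C(500)
Edges inside S: A-B(d=8), A-C(d=10), B-C(d=20)
numerator = 40 * 500 * 500 = 10000000
denominator = 8 * 10 * 20 = 1600
card(S) = 10000000 / 1600 = 6250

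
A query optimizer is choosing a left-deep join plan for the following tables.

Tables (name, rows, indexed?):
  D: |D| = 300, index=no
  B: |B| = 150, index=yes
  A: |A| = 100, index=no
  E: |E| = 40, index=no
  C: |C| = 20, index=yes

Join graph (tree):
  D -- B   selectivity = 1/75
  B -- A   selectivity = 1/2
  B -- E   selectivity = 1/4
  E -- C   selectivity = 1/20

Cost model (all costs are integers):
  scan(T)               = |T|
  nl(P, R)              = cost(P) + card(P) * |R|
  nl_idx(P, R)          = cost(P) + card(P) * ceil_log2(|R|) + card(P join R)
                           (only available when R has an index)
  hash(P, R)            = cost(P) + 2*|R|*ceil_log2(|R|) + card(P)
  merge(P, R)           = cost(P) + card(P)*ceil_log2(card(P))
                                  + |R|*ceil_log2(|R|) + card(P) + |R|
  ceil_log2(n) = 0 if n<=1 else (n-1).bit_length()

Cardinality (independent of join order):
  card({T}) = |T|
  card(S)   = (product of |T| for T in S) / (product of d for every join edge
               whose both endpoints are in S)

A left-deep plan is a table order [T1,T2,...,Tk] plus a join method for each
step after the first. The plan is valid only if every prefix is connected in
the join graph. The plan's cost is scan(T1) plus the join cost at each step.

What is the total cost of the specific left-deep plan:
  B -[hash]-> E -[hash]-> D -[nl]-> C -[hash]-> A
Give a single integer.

135080

step 1: scan B: cost=150, card=150
step 2: join E via hash
    card(P join E) = 150*40/(4) = 1500
    cost = 150 + 2*40*6 + 150 = 780
step 3: join D via hash
    card(P join D) = 1500*300/(75) = 6000
    cost = 780 + 2*300*9 + 1500 = 7680
step 4: join C via nl
    card(P join C) = 6000*20/(20) = 6000
    cost = 7680 + 6000*20 = 127680
step 5: join A via hash
    card(P join A) = 6000*100/(2) = 300000
    cost = 127680 + 2*100*7 + 6000 = 135080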